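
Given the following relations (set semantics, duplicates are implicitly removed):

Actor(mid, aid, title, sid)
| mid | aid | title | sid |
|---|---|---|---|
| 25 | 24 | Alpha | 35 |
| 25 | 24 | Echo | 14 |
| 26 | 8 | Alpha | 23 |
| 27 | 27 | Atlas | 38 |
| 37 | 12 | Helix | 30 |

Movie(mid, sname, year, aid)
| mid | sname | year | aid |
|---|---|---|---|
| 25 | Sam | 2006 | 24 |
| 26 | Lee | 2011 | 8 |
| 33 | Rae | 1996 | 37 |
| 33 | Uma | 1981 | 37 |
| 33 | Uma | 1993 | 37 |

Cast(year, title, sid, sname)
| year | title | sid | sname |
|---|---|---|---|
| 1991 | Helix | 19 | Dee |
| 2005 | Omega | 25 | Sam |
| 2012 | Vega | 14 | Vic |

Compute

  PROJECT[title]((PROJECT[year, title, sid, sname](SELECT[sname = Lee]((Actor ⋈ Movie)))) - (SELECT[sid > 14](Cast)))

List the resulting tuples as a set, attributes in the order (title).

Actor ⋈ Movie (natural join on mid, aid): {(25, 24, Alpha, 35, Sam, 2006), (25, 24, Echo, 14, Sam, 2006), (26, 8, Alpha, 23, Lee, 2011)}
Filtering on sname = Lee leaves {(26, 8, Alpha, 23, Lee, 2011)}.
Projecting to year, title, sid, sname: {(2011, Alpha, 23, Lee)}
Filtering on sid > 14 leaves {(1991, Helix, 19, Dee), (2005, Omega, 25, Sam)}.
Set difference of the two operands is {(2011, Alpha, 23, Lee)}.
Projecting to title: {Alpha}

{Alpha}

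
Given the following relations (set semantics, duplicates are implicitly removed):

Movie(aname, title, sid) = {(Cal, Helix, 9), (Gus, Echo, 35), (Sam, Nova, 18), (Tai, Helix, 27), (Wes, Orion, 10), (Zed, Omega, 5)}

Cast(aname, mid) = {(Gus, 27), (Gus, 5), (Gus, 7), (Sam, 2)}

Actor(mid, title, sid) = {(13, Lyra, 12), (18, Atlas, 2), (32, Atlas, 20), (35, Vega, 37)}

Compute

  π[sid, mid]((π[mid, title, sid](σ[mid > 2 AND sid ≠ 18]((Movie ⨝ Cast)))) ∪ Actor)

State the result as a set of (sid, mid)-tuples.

Movie ⋈ Cast (natural join on aname): {(Gus, Echo, 35, 27), (Gus, Echo, 35, 5), (Gus, Echo, 35, 7), (Sam, Nova, 18, 2)}
σ[mid > 2 AND sid ≠ 18]: keep tuples satisfying mid > 2 AND sid ≠ 18 → {(Gus, Echo, 35, 27), (Gus, Echo, 35, 5), (Gus, Echo, 35, 7)}
π[mid, title, sid]: project onto (mid, title, sid) → {(27, Echo, 35), (5, Echo, 35), (7, Echo, 35)}
Set union of the two operands is {(13, Lyra, 12), (18, Atlas, 2), (27, Echo, 35), (32, Atlas, 20), (35, Vega, 37), (5, Echo, 35), (7, Echo, 35)}.
π[sid, mid]: project onto (sid, mid) → {(12, 13), (2, 18), (20, 32), (35, 27), (35, 5), (35, 7), (37, 35)}

{(12, 13), (2, 18), (20, 32), (35, 27), (35, 5), (35, 7), (37, 35)}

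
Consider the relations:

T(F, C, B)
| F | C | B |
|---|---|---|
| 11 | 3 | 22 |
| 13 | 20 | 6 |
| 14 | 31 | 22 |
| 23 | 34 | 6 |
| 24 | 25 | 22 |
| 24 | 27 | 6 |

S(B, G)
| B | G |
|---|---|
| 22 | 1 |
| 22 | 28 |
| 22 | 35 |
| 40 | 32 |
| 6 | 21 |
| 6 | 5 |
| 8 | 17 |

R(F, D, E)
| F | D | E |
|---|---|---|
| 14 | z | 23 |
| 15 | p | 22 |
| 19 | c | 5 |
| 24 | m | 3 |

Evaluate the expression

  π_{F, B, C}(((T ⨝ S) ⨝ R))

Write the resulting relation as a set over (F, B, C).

Natural join on B: {(11, 3, 22, 1), (11, 3, 22, 28), (11, 3, 22, 35), (13, 20, 6, 21), (13, 20, 6, 5), (14, 31, 22, 1), (14, 31, 22, 28), (14, 31, 22, 35), (23, 34, 6, 21), (23, 34, 6, 5), (24, 25, 22, 1), (24, 25, 22, 28), (24, 25, 22, 35), (24, 27, 6, 21), (24, 27, 6, 5)}
Natural join on F: {(14, 31, 22, 1, z, 23), (14, 31, 22, 28, z, 23), (14, 31, 22, 35, z, 23), (24, 25, 22, 1, m, 3), (24, 25, 22, 28, m, 3), (24, 25, 22, 35, m, 3), (24, 27, 6, 21, m, 3), (24, 27, 6, 5, m, 3)}
π[F, B, C]: project onto (F, B, C) (5 duplicate(s) eliminated) → {(14, 22, 31), (24, 22, 25), (24, 6, 27)}

{(14, 22, 31), (24, 22, 25), (24, 6, 27)}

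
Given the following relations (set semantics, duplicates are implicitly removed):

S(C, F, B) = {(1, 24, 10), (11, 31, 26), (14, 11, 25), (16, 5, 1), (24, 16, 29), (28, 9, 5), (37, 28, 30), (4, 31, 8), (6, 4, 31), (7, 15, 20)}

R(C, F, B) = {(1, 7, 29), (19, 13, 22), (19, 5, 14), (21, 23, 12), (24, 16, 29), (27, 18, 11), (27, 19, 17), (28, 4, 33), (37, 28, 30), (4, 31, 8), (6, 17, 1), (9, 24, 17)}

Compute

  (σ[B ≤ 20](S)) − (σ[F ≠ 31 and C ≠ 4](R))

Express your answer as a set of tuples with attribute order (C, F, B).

{(1, 24, 10), (16, 5, 1), (28, 9, 5), (4, 31, 8), (7, 15, 20)}

Apply σ_{B ≤ 20}; surviving tuples: {(1, 24, 10), (16, 5, 1), (28, 9, 5), (4, 31, 8), (7, 15, 20)}
Apply σ_{F ≠ 31 and C ≠ 4}; surviving tuples: {(1, 7, 29), (19, 13, 22), (19, 5, 14), (21, 23, 12), (24, 16, 29), (27, 18, 11), (27, 19, 17), (28, 4, 33), (37, 28, 30), (6, 17, 1), (9, 24, 17)}
Taking the difference: {(1, 24, 10), (16, 5, 1), (28, 9, 5), (4, 31, 8), (7, 15, 20)}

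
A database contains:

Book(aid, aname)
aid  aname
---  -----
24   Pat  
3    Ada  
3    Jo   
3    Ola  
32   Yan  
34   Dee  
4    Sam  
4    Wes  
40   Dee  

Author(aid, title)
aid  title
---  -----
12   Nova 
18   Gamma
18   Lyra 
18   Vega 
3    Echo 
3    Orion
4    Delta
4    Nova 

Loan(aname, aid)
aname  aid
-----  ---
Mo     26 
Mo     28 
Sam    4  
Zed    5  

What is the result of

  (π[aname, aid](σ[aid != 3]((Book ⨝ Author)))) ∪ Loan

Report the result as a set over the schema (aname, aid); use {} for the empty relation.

{(Mo, 26), (Mo, 28), (Sam, 4), (Wes, 4), (Zed, 5)}

Joining Book and Author on aid yields {(3, Ada, Echo), (3, Ada, Orion), (3, Jo, Echo), (3, Jo, Orion), (3, Ola, Echo), (3, Ola, Orion), (4, Sam, Delta), (4, Sam, Nova), (4, Wes, Delta), (4, Wes, Nova)}.
Selection aid != 3: {(4, Sam, Delta), (4, Sam, Nova), (4, Wes, Delta), (4, Wes, Nova)}
Projecting to aname, aid (2 duplicate(s) eliminated): {(Sam, 4), (Wes, 4)}
Set union of the two operands is {(Mo, 26), (Mo, 28), (Sam, 4), (Wes, 4), (Zed, 5)}.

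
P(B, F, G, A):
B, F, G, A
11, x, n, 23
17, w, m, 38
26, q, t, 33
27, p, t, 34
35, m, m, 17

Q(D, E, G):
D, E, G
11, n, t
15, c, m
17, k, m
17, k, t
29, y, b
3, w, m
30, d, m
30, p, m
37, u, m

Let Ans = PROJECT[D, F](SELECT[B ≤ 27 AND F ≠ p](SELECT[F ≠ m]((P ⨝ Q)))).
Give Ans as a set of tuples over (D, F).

{(11, q), (15, w), (17, q), (17, w), (3, w), (30, w), (37, w)}

Joining P and Q on G yields {(17, w, m, 38, 15, c), (17, w, m, 38, 17, k), (17, w, m, 38, 3, w), (17, w, m, 38, 30, d), (17, w, m, 38, 30, p), (17, w, m, 38, 37, u), (26, q, t, 33, 11, n), (26, q, t, 33, 17, k), (27, p, t, 34, 11, n), (27, p, t, 34, 17, k), (35, m, m, 17, 15, c), (35, m, m, 17, 17, k), (35, m, m, 17, 3, w), (35, m, m, 17, 30, d), (35, m, m, 17, 30, p), (35, m, m, 17, 37, u)}.
Selection F ≠ m: {(17, w, m, 38, 15, c), (17, w, m, 38, 17, k), (17, w, m, 38, 3, w), (17, w, m, 38, 30, d), (17, w, m, 38, 30, p), (17, w, m, 38, 37, u), (26, q, t, 33, 11, n), (26, q, t, 33, 17, k), (27, p, t, 34, 11, n), (27, p, t, 34, 17, k)}
Selection B ≤ 27 AND F ≠ p: {(17, w, m, 38, 15, c), (17, w, m, 38, 17, k), (17, w, m, 38, 3, w), (17, w, m, 38, 30, d), (17, w, m, 38, 30, p), (17, w, m, 38, 37, u), (26, q, t, 33, 11, n), (26, q, t, 33, 17, k)}
π[D, F]: project onto (D, F) (1 duplicate(s) eliminated) → {(11, q), (15, w), (17, q), (17, w), (3, w), (30, w), (37, w)}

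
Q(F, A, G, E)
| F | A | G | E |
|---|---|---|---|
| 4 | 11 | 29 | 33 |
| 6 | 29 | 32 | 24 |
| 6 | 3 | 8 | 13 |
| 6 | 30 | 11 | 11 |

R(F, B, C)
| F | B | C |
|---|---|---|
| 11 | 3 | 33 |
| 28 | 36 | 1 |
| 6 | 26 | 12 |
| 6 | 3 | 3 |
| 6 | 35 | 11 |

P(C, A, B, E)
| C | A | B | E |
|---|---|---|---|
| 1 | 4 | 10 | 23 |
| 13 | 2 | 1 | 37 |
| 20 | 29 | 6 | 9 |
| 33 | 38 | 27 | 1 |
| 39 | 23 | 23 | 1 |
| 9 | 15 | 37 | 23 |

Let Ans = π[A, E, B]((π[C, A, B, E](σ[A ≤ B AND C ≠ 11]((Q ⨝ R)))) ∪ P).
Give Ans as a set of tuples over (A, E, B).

{(15, 23, 37), (2, 37, 1), (23, 1, 23), (29, 9, 6), (3, 13, 26), (3, 13, 3), (38, 1, 27), (4, 23, 10)}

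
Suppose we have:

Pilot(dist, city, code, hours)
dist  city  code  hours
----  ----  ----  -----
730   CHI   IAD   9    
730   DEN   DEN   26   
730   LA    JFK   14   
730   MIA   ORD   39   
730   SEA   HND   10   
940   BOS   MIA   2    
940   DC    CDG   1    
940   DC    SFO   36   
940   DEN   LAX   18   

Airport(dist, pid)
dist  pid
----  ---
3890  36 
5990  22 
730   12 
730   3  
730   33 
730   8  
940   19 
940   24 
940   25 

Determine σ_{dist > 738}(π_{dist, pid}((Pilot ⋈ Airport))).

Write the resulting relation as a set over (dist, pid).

Pilot ⋈ Airport (natural join on dist): {(730, CHI, IAD, 9, 12), (730, CHI, IAD, 9, 3), (730, CHI, IAD, 9, 33), (730, CHI, IAD, 9, 8), (730, DEN, DEN, 26, 12), (730, DEN, DEN, 26, 3), (730, DEN, DEN, 26, 33), (730, DEN, DEN, 26, 8), (730, LA, JFK, 14, 12), (730, LA, JFK, 14, 3), (730, LA, JFK, 14, 33), (730, LA, JFK, 14, 8), (730, MIA, ORD, 39, 12), (730, MIA, ORD, 39, 3), (730, MIA, ORD, 39, 33), (730, MIA, ORD, 39, 8), (730, SEA, HND, 10, 12), (730, SEA, HND, 10, 3), (730, SEA, HND, 10, 33), (730, SEA, HND, 10, 8), (940, BOS, MIA, 2, 19), (940, BOS, MIA, 2, 24), (940, BOS, MIA, 2, 25), (940, DC, CDG, 1, 19), (940, DC, CDG, 1, 24), (940, DC, CDG, 1, 25), (940, DC, SFO, 36, 19), (940, DC, SFO, 36, 24), (940, DC, SFO, 36, 25), (940, DEN, LAX, 18, 19), (940, DEN, LAX, 18, 24), (940, DEN, LAX, 18, 25)}
π_{dist, pid} gives {(730, 12), (730, 3), (730, 33), (730, 8), (940, 19), (940, 24), (940, 25)} (25 duplicate(s) eliminated).
Apply σ_{dist > 738}; surviving tuples: {(940, 19), (940, 24), (940, 25)}

{(940, 19), (940, 24), (940, 25)}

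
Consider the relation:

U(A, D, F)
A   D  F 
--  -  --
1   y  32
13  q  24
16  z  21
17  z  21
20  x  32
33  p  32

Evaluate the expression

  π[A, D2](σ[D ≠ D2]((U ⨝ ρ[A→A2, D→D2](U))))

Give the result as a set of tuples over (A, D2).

{(1, p), (1, x), (20, p), (20, y), (33, x), (33, y)}

ρ[A→A2, D→D2]: schema becomes (A2, D2, F); tuples unchanged.
Joining U and ρ[A→A2, D→D2](U) on F yields {(1, y, 32, 1, y), (1, y, 32, 20, x), (1, y, 32, 33, p), (13, q, 24, 13, q), (16, z, 21, 16, z), (16, z, 21, 17, z), (17, z, 21, 16, z), (17, z, 21, 17, z), (20, x, 32, 1, y), (20, x, 32, 20, x), (20, x, 32, 33, p), (33, p, 32, 1, y), (33, p, 32, 20, x), (33, p, 32, 33, p)}.
Apply σ_{D ≠ D2}; surviving tuples: {(1, y, 32, 20, x), (1, y, 32, 33, p), (20, x, 32, 1, y), (20, x, 32, 33, p), (33, p, 32, 1, y), (33, p, 32, 20, x)}
Projecting to A, D2: {(1, p), (1, x), (20, p), (20, y), (33, x), (33, y)}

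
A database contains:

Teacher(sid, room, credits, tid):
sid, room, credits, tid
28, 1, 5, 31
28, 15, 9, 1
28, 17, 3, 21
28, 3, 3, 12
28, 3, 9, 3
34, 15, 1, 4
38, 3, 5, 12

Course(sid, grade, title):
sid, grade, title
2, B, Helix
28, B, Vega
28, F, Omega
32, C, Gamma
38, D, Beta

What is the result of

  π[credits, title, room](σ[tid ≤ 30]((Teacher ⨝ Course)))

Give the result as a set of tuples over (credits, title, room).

{(3, Omega, 17), (3, Omega, 3), (3, Vega, 17), (3, Vega, 3), (5, Beta, 3), (9, Omega, 15), (9, Omega, 3), (9, Vega, 15), (9, Vega, 3)}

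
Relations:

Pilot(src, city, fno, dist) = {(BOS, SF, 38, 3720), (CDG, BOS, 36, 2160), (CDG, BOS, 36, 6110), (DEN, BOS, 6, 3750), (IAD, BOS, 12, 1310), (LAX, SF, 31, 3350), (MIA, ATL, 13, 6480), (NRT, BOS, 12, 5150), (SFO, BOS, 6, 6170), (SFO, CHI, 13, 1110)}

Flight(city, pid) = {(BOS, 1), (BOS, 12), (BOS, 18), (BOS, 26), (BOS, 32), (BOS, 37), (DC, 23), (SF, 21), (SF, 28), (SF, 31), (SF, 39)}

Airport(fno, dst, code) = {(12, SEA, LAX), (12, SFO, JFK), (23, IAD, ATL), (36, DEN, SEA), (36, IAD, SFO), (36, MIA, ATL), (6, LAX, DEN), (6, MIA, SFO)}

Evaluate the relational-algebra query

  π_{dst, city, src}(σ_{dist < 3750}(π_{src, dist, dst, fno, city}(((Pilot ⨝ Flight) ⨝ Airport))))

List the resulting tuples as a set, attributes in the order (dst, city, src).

{(DEN, BOS, CDG), (IAD, BOS, CDG), (MIA, BOS, CDG), (SEA, BOS, IAD), (SFO, BOS, IAD)}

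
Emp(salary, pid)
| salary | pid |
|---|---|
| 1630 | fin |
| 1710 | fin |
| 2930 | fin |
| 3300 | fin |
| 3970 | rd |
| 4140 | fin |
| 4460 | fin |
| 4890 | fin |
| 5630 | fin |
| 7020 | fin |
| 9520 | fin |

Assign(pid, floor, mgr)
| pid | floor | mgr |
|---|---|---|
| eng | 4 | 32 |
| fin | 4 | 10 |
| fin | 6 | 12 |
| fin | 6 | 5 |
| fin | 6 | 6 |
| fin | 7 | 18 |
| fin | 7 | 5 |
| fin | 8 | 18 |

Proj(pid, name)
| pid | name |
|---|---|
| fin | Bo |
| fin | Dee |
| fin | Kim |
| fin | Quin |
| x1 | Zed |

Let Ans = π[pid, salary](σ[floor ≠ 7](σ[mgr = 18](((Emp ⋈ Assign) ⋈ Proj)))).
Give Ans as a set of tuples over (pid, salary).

{(fin, 1630), (fin, 1710), (fin, 2930), (fin, 3300), (fin, 4140), (fin, 4460), (fin, 4890), (fin, 5630), (fin, 7020), (fin, 9520)}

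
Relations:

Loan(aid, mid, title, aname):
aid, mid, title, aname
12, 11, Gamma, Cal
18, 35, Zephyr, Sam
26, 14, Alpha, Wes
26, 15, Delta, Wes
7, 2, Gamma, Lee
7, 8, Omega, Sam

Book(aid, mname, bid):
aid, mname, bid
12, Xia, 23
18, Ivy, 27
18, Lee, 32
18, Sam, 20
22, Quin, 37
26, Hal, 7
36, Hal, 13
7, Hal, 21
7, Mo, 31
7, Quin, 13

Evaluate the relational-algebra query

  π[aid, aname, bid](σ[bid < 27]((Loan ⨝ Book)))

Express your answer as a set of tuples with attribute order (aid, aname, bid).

Loan ⋈ Book (natural join on aid): {(12, 11, Gamma, Cal, Xia, 23), (18, 35, Zephyr, Sam, Ivy, 27), (18, 35, Zephyr, Sam, Lee, 32), (18, 35, Zephyr, Sam, Sam, 20), (26, 14, Alpha, Wes, Hal, 7), (26, 15, Delta, Wes, Hal, 7), (7, 2, Gamma, Lee, Hal, 21), (7, 2, Gamma, Lee, Mo, 31), (7, 2, Gamma, Lee, Quin, 13), (7, 8, Omega, Sam, Hal, 21), (7, 8, Omega, Sam, Mo, 31), (7, 8, Omega, Sam, Quin, 13)}
Selection bid < 27: {(12, 11, Gamma, Cal, Xia, 23), (18, 35, Zephyr, Sam, Sam, 20), (26, 14, Alpha, Wes, Hal, 7), (26, 15, Delta, Wes, Hal, 7), (7, 2, Gamma, Lee, Hal, 21), (7, 2, Gamma, Lee, Quin, 13), (7, 8, Omega, Sam, Hal, 21), (7, 8, Omega, Sam, Quin, 13)}
π[aid, aname, bid]: project onto (aid, aname, bid) (1 duplicate(s) eliminated) → {(12, Cal, 23), (18, Sam, 20), (26, Wes, 7), (7, Lee, 13), (7, Lee, 21), (7, Sam, 13), (7, Sam, 21)}

{(12, Cal, 23), (18, Sam, 20), (26, Wes, 7), (7, Lee, 13), (7, Lee, 21), (7, Sam, 13), (7, Sam, 21)}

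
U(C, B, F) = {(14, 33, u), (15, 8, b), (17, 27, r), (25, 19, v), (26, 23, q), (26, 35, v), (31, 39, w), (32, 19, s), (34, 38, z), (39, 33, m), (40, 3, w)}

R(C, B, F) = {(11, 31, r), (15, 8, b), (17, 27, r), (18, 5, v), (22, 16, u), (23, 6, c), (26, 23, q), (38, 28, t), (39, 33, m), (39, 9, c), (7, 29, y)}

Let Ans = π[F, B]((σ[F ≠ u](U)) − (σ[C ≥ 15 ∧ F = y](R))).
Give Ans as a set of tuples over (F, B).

{(b, 8), (m, 33), (q, 23), (r, 27), (s, 19), (v, 19), (v, 35), (w, 3), (w, 39), (z, 38)}

σ[F ≠ u]: keep tuples satisfying F ≠ u → {(15, 8, b), (17, 27, r), (25, 19, v), (26, 23, q), (26, 35, v), (31, 39, w), (32, 19, s), (34, 38, z), (39, 33, m), (40, 3, w)}
σ[C ≥ 15 ∧ F = y]: keep tuples satisfying C ≥ 15 ∧ F = y → {}
Taking the difference: {(15, 8, b), (17, 27, r), (25, 19, v), (26, 23, q), (26, 35, v), (31, 39, w), (32, 19, s), (34, 38, z), (39, 33, m), (40, 3, w)}
π[F, B]: project onto (F, B) → {(b, 8), (m, 33), (q, 23), (r, 27), (s, 19), (v, 19), (v, 35), (w, 3), (w, 39), (z, 38)}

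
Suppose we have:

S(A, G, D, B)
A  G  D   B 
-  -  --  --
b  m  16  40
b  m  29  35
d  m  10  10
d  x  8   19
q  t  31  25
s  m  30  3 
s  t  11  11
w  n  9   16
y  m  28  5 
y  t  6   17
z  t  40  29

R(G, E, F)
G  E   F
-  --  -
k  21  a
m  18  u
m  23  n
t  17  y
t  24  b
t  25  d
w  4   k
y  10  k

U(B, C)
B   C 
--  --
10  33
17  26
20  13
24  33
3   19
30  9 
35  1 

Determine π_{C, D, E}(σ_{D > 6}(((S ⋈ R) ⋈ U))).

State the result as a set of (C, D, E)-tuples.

{(1, 29, 18), (1, 29, 23), (19, 30, 18), (19, 30, 23), (33, 10, 18), (33, 10, 23)}

S ⋈ R (natural join on G): {(b, m, 16, 40, 18, u), (b, m, 16, 40, 23, n), (b, m, 29, 35, 18, u), (b, m, 29, 35, 23, n), (d, m, 10, 10, 18, u), (d, m, 10, 10, 23, n), (q, t, 31, 25, 17, y), (q, t, 31, 25, 24, b), (q, t, 31, 25, 25, d), (s, m, 30, 3, 18, u), (s, m, 30, 3, 23, n), (s, t, 11, 11, 17, y), (s, t, 11, 11, 24, b), (s, t, 11, 11, 25, d), (y, m, 28, 5, 18, u), (y, m, 28, 5, 23, n), (y, t, 6, 17, 17, y), (y, t, 6, 17, 24, b), (y, t, 6, 17, 25, d), (z, t, 40, 29, 17, y), (z, t, 40, 29, 24, b), (z, t, 40, 29, 25, d)}
(S ⋈ R) ⋈ U (natural join on B): {(b, m, 29, 35, 18, u, 1), (b, m, 29, 35, 23, n, 1), (d, m, 10, 10, 18, u, 33), (d, m, 10, 10, 23, n, 33), (s, m, 30, 3, 18, u, 19), (s, m, 30, 3, 23, n, 19), (y, t, 6, 17, 17, y, 26), (y, t, 6, 17, 24, b, 26), (y, t, 6, 17, 25, d, 26)}
Filtering on D > 6 leaves {(b, m, 29, 35, 18, u, 1), (b, m, 29, 35, 23, n, 1), (d, m, 10, 10, 18, u, 33), (d, m, 10, 10, 23, n, 33), (s, m, 30, 3, 18, u, 19), (s, m, 30, 3, 23, n, 19)}.
Projecting to C, D, E: {(1, 29, 18), (1, 29, 23), (19, 30, 18), (19, 30, 23), (33, 10, 18), (33, 10, 23)}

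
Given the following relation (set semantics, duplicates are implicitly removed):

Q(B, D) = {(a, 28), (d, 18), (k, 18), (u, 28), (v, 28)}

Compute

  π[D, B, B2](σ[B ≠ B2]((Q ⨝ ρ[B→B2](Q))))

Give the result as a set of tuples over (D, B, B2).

{(18, d, k), (18, k, d), (28, a, u), (28, a, v), (28, u, a), (28, u, v), (28, v, a), (28, v, u)}

ρ[B→B2]: schema becomes (B2, D); tuples unchanged.
Joining Q and ρ[B→B2](Q) on D yields {(a, 28, a), (a, 28, u), (a, 28, v), (d, 18, d), (d, 18, k), (k, 18, d), (k, 18, k), (u, 28, a), (u, 28, u), (u, 28, v), (v, 28, a), (v, 28, u), (v, 28, v)}.
Apply σ_{B ≠ B2}; surviving tuples: {(a, 28, u), (a, 28, v), (d, 18, k), (k, 18, d), (u, 28, a), (u, 28, v), (v, 28, a), (v, 28, u)}
Keep only column(s) D, B, B2: {(18, d, k), (18, k, d), (28, a, u), (28, a, v), (28, u, a), (28, u, v), (28, v, a), (28, v, u)}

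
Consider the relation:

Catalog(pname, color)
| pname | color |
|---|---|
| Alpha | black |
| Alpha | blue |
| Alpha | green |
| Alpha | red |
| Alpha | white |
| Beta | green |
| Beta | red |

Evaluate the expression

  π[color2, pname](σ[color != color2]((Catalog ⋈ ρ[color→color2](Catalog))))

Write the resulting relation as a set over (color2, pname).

{(black, Alpha), (blue, Alpha), (green, Alpha), (green, Beta), (red, Alpha), (red, Beta), (white, Alpha)}

ρ[color→color2]: schema becomes (pname, color2); tuples unchanged.
Catalog ⋈ ρ[color→color2](Catalog) (natural join on pname): {(Alpha, black, black), (Alpha, black, blue), (Alpha, black, green), (Alpha, black, red), (Alpha, black, white), (Alpha, blue, black), (Alpha, blue, blue), (Alpha, blue, green), (Alpha, blue, red), (Alpha, blue, white), (Alpha, green, black), (Alpha, green, blue), (Alpha, green, green), (Alpha, green, red), (Alpha, green, white), (Alpha, red, black), (Alpha, red, blue), (Alpha, red, green), (Alpha, red, red), (Alpha, red, white), (Alpha, white, black), (Alpha, white, blue), (Alpha, white, green), (Alpha, white, red), (Alpha, white, white), (Beta, green, green), (Beta, green, red), (Beta, red, green), (Beta, red, red)}
Filtering on color != color2 leaves {(Alpha, black, blue), (Alpha, black, green), (Alpha, black, red), (Alpha, black, white), (Alpha, blue, black), (Alpha, blue, green), (Alpha, blue, red), (Alpha, blue, white), (Alpha, green, black), (Alpha, green, blue), (Alpha, green, red), (Alpha, green, white), (Alpha, red, black), (Alpha, red, blue), (Alpha, red, green), (Alpha, red, white), (Alpha, white, black), (Alpha, white, blue), (Alpha, white, green), (Alpha, white, red), (Beta, green, red), (Beta, red, green)}.
π_{color2, pname} gives {(black, Alpha), (blue, Alpha), (green, Alpha), (green, Beta), (red, Alpha), (red, Beta), (white, Alpha)} (15 duplicate(s) eliminated).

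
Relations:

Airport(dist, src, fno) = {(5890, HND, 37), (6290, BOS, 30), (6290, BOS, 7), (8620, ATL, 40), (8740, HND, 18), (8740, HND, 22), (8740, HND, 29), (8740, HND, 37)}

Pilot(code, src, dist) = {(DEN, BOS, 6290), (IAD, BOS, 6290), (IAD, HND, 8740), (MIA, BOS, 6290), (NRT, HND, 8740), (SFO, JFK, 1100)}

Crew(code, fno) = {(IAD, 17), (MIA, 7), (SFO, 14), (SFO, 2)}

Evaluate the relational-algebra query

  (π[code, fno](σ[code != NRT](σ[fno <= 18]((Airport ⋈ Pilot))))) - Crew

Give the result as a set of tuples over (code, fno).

{(DEN, 7), (IAD, 18), (IAD, 7)}

Joining Airport and Pilot on dist, src yields {(6290, BOS, 30, DEN), (6290, BOS, 30, IAD), (6290, BOS, 30, MIA), (6290, BOS, 7, DEN), (6290, BOS, 7, IAD), (6290, BOS, 7, MIA), (8740, HND, 18, IAD), (8740, HND, 18, NRT), (8740, HND, 22, IAD), (8740, HND, 22, NRT), (8740, HND, 29, IAD), (8740, HND, 29, NRT), (8740, HND, 37, IAD), (8740, HND, 37, NRT)}.
Filtering on fno <= 18 leaves {(6290, BOS, 7, DEN), (6290, BOS, 7, IAD), (6290, BOS, 7, MIA), (8740, HND, 18, IAD), (8740, HND, 18, NRT)}.
Filtering on code != NRT leaves {(6290, BOS, 7, DEN), (6290, BOS, 7, IAD), (6290, BOS, 7, MIA), (8740, HND, 18, IAD)}.
Projecting to code, fno: {(DEN, 7), (IAD, 18), (IAD, 7), (MIA, 7)}
Taking the difference: {(DEN, 7), (IAD, 18), (IAD, 7)}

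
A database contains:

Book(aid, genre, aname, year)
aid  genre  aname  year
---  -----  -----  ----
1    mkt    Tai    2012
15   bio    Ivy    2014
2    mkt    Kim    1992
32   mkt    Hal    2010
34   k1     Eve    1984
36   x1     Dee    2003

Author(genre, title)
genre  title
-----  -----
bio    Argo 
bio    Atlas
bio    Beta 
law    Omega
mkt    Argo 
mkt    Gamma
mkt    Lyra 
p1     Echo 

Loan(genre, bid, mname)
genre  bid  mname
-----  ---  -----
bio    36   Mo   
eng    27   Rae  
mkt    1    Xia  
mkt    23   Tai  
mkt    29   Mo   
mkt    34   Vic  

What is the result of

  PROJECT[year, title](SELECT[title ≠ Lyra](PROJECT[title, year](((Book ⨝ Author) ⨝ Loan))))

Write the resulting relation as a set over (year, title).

Natural join on genre: {(1, mkt, Tai, 2012, Argo), (1, mkt, Tai, 2012, Gamma), (1, mkt, Tai, 2012, Lyra), (15, bio, Ivy, 2014, Argo), (15, bio, Ivy, 2014, Atlas), (15, bio, Ivy, 2014, Beta), (2, mkt, Kim, 1992, Argo), (2, mkt, Kim, 1992, Gamma), (2, mkt, Kim, 1992, Lyra), (32, mkt, Hal, 2010, Argo), (32, mkt, Hal, 2010, Gamma), (32, mkt, Hal, 2010, Lyra)}
Natural join on genre: {(1, mkt, Tai, 2012, Argo, 1, Xia), (1, mkt, Tai, 2012, Argo, 23, Tai), (1, mkt, Tai, 2012, Argo, 29, Mo), (1, mkt, Tai, 2012, Argo, 34, Vic), (1, mkt, Tai, 2012, Gamma, 1, Xia), (1, mkt, Tai, 2012, Gamma, 23, Tai), (1, mkt, Tai, 2012, Gamma, 29, Mo), (1, mkt, Tai, 2012, Gamma, 34, Vic), (1, mkt, Tai, 2012, Lyra, 1, Xia), (1, mkt, Tai, 2012, Lyra, 23, Tai), (1, mkt, Tai, 2012, Lyra, 29, Mo), (1, mkt, Tai, 2012, Lyra, 34, Vic), (15, bio, Ivy, 2014, Argo, 36, Mo), (15, bio, Ivy, 2014, Atlas, 36, Mo), (15, bio, Ivy, 2014, Beta, 36, Mo), (2, mkt, Kim, 1992, Argo, 1, Xia), (2, mkt, Kim, 1992, Argo, 23, Tai), (2, mkt, Kim, 1992, Argo, 29, Mo), (2, mkt, Kim, 1992, Argo, 34, Vic), (2, mkt, Kim, 1992, Gamma, 1, Xia), (2, mkt, Kim, 1992, Gamma, 23, Tai), (2, mkt, Kim, 1992, Gamma, 29, Mo), (2, mkt, Kim, 1992, Gamma, 34, Vic), (2, mkt, Kim, 1992, Lyra, 1, Xia), (2, mkt, Kim, 1992, Lyra, 23, Tai), (2, mkt, Kim, 1992, Lyra, 29, Mo), (2, mkt, Kim, 1992, Lyra, 34, Vic), (32, mkt, Hal, 2010, Argo, 1, Xia), (32, mkt, Hal, 2010, Argo, 23, Tai), (32, mkt, Hal, 2010, Argo, 29, Mo), (32, mkt, Hal, 2010, Argo, 34, Vic), (32, mkt, Hal, 2010, Gamma, 1, Xia), (32, mkt, Hal, 2010, Gamma, 23, Tai), (32, mkt, Hal, 2010, Gamma, 29, Mo), (32, mkt, Hal, 2010, Gamma, 34, Vic), (32, mkt, Hal, 2010, Lyra, 1, Xia), (32, mkt, Hal, 2010, Lyra, 23, Tai), (32, mkt, Hal, 2010, Lyra, 29, Mo), (32, mkt, Hal, 2010, Lyra, 34, Vic)}
π_{title, year} gives {(Argo, 1992), (Argo, 2010), (Argo, 2012), (Argo, 2014), (Atlas, 2014), (Beta, 2014), (Gamma, 1992), (Gamma, 2010), (Gamma, 2012), (Lyra, 1992), (Lyra, 2010), (Lyra, 2012)} (27 duplicate(s) eliminated).
Selection title ≠ Lyra: {(Argo, 1992), (Argo, 2010), (Argo, 2012), (Argo, 2014), (Atlas, 2014), (Beta, 2014), (Gamma, 1992), (Gamma, 2010), (Gamma, 2012)}
π_{year, title} gives {(1992, Argo), (1992, Gamma), (2010, Argo), (2010, Gamma), (2012, Argo), (2012, Gamma), (2014, Argo), (2014, Atlas), (2014, Beta)}.

{(1992, Argo), (1992, Gamma), (2010, Argo), (2010, Gamma), (2012, Argo), (2012, Gamma), (2014, Argo), (2014, Atlas), (2014, Beta)}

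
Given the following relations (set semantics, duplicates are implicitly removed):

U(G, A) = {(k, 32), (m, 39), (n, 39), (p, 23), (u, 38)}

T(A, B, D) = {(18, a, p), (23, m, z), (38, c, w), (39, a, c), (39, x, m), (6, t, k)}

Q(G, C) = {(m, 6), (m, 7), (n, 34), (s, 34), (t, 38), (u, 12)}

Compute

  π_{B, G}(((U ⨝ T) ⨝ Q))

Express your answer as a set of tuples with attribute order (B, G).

U ⋈ T (natural join on A): {(m, 39, a, c), (m, 39, x, m), (n, 39, a, c), (n, 39, x, m), (p, 23, m, z), (u, 38, c, w)}
(U ⨝ T) ⋈ Q (natural join on G): {(m, 39, a, c, 6), (m, 39, a, c, 7), (m, 39, x, m, 6), (m, 39, x, m, 7), (n, 39, a, c, 34), (n, 39, x, m, 34), (u, 38, c, w, 12)}
Keep only column(s) B, G (2 duplicate(s) eliminated): {(a, m), (a, n), (c, u), (x, m), (x, n)}

{(a, m), (a, n), (c, u), (x, m), (x, n)}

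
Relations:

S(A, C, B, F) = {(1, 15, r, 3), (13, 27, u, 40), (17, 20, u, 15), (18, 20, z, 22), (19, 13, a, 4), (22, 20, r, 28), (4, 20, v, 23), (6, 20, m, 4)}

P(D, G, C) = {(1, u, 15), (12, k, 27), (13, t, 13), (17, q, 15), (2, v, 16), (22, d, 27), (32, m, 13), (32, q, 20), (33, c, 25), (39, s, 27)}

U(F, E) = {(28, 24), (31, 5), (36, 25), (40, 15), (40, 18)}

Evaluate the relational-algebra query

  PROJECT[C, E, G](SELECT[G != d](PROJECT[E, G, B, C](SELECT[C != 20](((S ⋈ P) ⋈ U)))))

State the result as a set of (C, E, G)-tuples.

Joining S and P on C yields {(1, 15, r, 3, 1, u), (1, 15, r, 3, 17, q), (13, 27, u, 40, 12, k), (13, 27, u, 40, 22, d), (13, 27, u, 40, 39, s), (17, 20, u, 15, 32, q), (18, 20, z, 22, 32, q), (19, 13, a, 4, 13, t), (19, 13, a, 4, 32, m), (22, 20, r, 28, 32, q), (4, 20, v, 23, 32, q), (6, 20, m, 4, 32, q)}.
Joining (S ⋈ P) and U on F yields {(13, 27, u, 40, 12, k, 15), (13, 27, u, 40, 12, k, 18), (13, 27, u, 40, 22, d, 15), (13, 27, u, 40, 22, d, 18), (13, 27, u, 40, 39, s, 15), (13, 27, u, 40, 39, s, 18), (22, 20, r, 28, 32, q, 24)}.
Filtering on C != 20 leaves {(13, 27, u, 40, 12, k, 15), (13, 27, u, 40, 12, k, 18), (13, 27, u, 40, 22, d, 15), (13, 27, u, 40, 22, d, 18), (13, 27, u, 40, 39, s, 15), (13, 27, u, 40, 39, s, 18)}.
Projecting to E, G, B, C: {(15, d, u, 27), (15, k, u, 27), (15, s, u, 27), (18, d, u, 27), (18, k, u, 27), (18, s, u, 27)}
Filtering on G != d leaves {(15, k, u, 27), (15, s, u, 27), (18, k, u, 27), (18, s, u, 27)}.
Projecting to C, E, G: {(27, 15, k), (27, 15, s), (27, 18, k), (27, 18, s)}

{(27, 15, k), (27, 15, s), (27, 18, k), (27, 18, s)}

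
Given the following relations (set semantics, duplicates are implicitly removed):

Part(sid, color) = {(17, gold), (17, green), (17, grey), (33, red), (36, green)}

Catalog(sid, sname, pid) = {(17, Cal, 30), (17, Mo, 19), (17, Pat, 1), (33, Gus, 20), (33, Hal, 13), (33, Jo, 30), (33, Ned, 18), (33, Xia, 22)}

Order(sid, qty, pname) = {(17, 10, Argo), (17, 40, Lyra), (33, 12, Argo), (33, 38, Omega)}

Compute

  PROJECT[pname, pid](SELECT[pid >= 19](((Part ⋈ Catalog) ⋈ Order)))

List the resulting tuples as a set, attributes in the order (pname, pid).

Part ⋈ Catalog (natural join on sid): {(17, gold, Cal, 30), (17, gold, Mo, 19), (17, gold, Pat, 1), (17, green, Cal, 30), (17, green, Mo, 19), (17, green, Pat, 1), (17, grey, Cal, 30), (17, grey, Mo, 19), (17, grey, Pat, 1), (33, red, Gus, 20), (33, red, Hal, 13), (33, red, Jo, 30), (33, red, Ned, 18), (33, red, Xia, 22)}
(Part ⋈ Catalog) ⋈ Order (natural join on sid): {(17, gold, Cal, 30, 10, Argo), (17, gold, Cal, 30, 40, Lyra), (17, gold, Mo, 19, 10, Argo), (17, gold, Mo, 19, 40, Lyra), (17, gold, Pat, 1, 10, Argo), (17, gold, Pat, 1, 40, Lyra), (17, green, Cal, 30, 10, Argo), (17, green, Cal, 30, 40, Lyra), (17, green, Mo, 19, 10, Argo), (17, green, Mo, 19, 40, Lyra), (17, green, Pat, 1, 10, Argo), (17, green, Pat, 1, 40, Lyra), (17, grey, Cal, 30, 10, Argo), (17, grey, Cal, 30, 40, Lyra), (17, grey, Mo, 19, 10, Argo), (17, grey, Mo, 19, 40, Lyra), (17, grey, Pat, 1, 10, Argo), (17, grey, Pat, 1, 40, Lyra), (33, red, Gus, 20, 12, Argo), (33, red, Gus, 20, 38, Omega), (33, red, Hal, 13, 12, Argo), (33, red, Hal, 13, 38, Omega), (33, red, Jo, 30, 12, Argo), (33, red, Jo, 30, 38, Omega), (33, red, Ned, 18, 12, Argo), (33, red, Ned, 18, 38, Omega), (33, red, Xia, 22, 12, Argo), (33, red, Xia, 22, 38, Omega)}
σ[pid >= 19]: keep tuples satisfying pid >= 19 → {(17, gold, Cal, 30, 10, Argo), (17, gold, Cal, 30, 40, Lyra), (17, gold, Mo, 19, 10, Argo), (17, gold, Mo, 19, 40, Lyra), (17, green, Cal, 30, 10, Argo), (17, green, Cal, 30, 40, Lyra), (17, green, Mo, 19, 10, Argo), (17, green, Mo, 19, 40, Lyra), (17, grey, Cal, 30, 10, Argo), (17, grey, Cal, 30, 40, Lyra), (17, grey, Mo, 19, 10, Argo), (17, grey, Mo, 19, 40, Lyra), (33, red, Gus, 20, 12, Argo), (33, red, Gus, 20, 38, Omega), (33, red, Jo, 30, 12, Argo), (33, red, Jo, 30, 38, Omega), (33, red, Xia, 22, 12, Argo), (33, red, Xia, 22, 38, Omega)}
π[pname, pid]: project onto (pname, pid) (9 duplicate(s) eliminated) → {(Argo, 19), (Argo, 20), (Argo, 22), (Argo, 30), (Lyra, 19), (Lyra, 30), (Omega, 20), (Omega, 22), (Omega, 30)}

{(Argo, 19), (Argo, 20), (Argo, 22), (Argo, 30), (Lyra, 19), (Lyra, 30), (Omega, 20), (Omega, 22), (Omega, 30)}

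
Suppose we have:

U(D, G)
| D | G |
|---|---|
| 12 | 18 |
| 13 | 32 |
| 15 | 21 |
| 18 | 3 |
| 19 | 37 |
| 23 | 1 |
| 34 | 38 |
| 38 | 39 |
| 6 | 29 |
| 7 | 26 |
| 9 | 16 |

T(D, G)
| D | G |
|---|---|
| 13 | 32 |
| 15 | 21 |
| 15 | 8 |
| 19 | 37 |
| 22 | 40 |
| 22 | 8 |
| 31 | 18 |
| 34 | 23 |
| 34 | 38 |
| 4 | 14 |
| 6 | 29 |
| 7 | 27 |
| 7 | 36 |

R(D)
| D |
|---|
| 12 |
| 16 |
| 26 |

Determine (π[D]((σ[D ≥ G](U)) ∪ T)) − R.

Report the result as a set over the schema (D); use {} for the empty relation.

{13, 15, 18, 19, 22, 23, 31, 34, 4, 6, 7}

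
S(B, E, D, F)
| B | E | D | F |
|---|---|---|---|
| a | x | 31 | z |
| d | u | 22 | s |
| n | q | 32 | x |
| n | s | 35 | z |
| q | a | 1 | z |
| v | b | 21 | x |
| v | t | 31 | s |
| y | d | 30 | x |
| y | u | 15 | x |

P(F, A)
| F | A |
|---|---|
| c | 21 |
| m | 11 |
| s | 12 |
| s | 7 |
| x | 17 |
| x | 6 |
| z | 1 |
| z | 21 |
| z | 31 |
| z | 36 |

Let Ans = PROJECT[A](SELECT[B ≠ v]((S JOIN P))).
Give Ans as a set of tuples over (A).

{1, 12, 17, 21, 31, 36, 6, 7}

Joining S and P on F yields {(a, x, 31, z, 1), (a, x, 31, z, 21), (a, x, 31, z, 31), (a, x, 31, z, 36), (d, u, 22, s, 12), (d, u, 22, s, 7), (n, q, 32, x, 17), (n, q, 32, x, 6), (n, s, 35, z, 1), (n, s, 35, z, 21), (n, s, 35, z, 31), (n, s, 35, z, 36), (q, a, 1, z, 1), (q, a, 1, z, 21), (q, a, 1, z, 31), (q, a, 1, z, 36), (v, b, 21, x, 17), (v, b, 21, x, 6), (v, t, 31, s, 12), (v, t, 31, s, 7), (y, d, 30, x, 17), (y, d, 30, x, 6), (y, u, 15, x, 17), (y, u, 15, x, 6)}.
σ[B ≠ v]: keep tuples satisfying B ≠ v → {(a, x, 31, z, 1), (a, x, 31, z, 21), (a, x, 31, z, 31), (a, x, 31, z, 36), (d, u, 22, s, 12), (d, u, 22, s, 7), (n, q, 32, x, 17), (n, q, 32, x, 6), (n, s, 35, z, 1), (n, s, 35, z, 21), (n, s, 35, z, 31), (n, s, 35, z, 36), (q, a, 1, z, 1), (q, a, 1, z, 21), (q, a, 1, z, 31), (q, a, 1, z, 36), (y, d, 30, x, 17), (y, d, 30, x, 6), (y, u, 15, x, 17), (y, u, 15, x, 6)}
π[A]: project onto (A) (12 duplicate(s) eliminated) → {1, 12, 17, 21, 31, 36, 6, 7}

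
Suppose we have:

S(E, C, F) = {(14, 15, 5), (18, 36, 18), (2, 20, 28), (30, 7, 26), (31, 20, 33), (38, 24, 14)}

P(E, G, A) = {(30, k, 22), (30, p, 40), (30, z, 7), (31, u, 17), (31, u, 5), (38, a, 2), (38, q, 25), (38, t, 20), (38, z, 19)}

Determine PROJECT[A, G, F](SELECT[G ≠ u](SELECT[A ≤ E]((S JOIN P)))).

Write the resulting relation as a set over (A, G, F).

Joining S and P on E yields {(30, 7, 26, k, 22), (30, 7, 26, p, 40), (30, 7, 26, z, 7), (31, 20, 33, u, 17), (31, 20, 33, u, 5), (38, 24, 14, a, 2), (38, 24, 14, q, 25), (38, 24, 14, t, 20), (38, 24, 14, z, 19)}.
Filtering on A ≤ E leaves {(30, 7, 26, k, 22), (30, 7, 26, z, 7), (31, 20, 33, u, 17), (31, 20, 33, u, 5), (38, 24, 14, a, 2), (38, 24, 14, q, 25), (38, 24, 14, t, 20), (38, 24, 14, z, 19)}.
Filtering on G ≠ u leaves {(30, 7, 26, k, 22), (30, 7, 26, z, 7), (38, 24, 14, a, 2), (38, 24, 14, q, 25), (38, 24, 14, t, 20), (38, 24, 14, z, 19)}.
π[A, G, F]: project onto (A, G, F) → {(19, z, 14), (2, a, 14), (20, t, 14), (22, k, 26), (25, q, 14), (7, z, 26)}

{(19, z, 14), (2, a, 14), (20, t, 14), (22, k, 26), (25, q, 14), (7, z, 26)}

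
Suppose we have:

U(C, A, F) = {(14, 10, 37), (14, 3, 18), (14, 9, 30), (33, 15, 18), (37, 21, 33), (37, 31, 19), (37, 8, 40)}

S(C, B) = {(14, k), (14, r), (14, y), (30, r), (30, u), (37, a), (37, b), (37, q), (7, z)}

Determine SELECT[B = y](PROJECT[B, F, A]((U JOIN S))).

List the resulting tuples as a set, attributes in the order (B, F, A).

{(y, 18, 3), (y, 30, 9), (y, 37, 10)}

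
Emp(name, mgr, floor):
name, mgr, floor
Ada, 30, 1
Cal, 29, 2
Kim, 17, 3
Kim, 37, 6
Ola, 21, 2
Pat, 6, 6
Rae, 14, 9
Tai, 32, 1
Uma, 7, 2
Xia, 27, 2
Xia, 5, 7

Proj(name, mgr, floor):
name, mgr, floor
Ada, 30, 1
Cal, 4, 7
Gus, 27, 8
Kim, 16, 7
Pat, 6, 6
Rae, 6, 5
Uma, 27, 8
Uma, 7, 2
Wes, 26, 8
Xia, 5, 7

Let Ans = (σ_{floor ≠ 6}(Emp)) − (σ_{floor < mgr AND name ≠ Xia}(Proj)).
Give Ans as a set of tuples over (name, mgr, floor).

{(Cal, 29, 2), (Kim, 17, 3), (Ola, 21, 2), (Rae, 14, 9), (Tai, 32, 1), (Xia, 27, 2), (Xia, 5, 7)}

Apply σ_{floor ≠ 6}; surviving tuples: {(Ada, 30, 1), (Cal, 29, 2), (Kim, 17, 3), (Ola, 21, 2), (Rae, 14, 9), (Tai, 32, 1), (Uma, 7, 2), (Xia, 27, 2), (Xia, 5, 7)}
Apply σ_{floor < mgr AND name ≠ Xia}; surviving tuples: {(Ada, 30, 1), (Gus, 27, 8), (Kim, 16, 7), (Rae, 6, 5), (Uma, 27, 8), (Uma, 7, 2), (Wes, 26, 8)}
Difference: {(Ada, 30, 1), (Cal, 29, 2), (Kim, 17, 3), (Ola, 21, 2), (Rae, 14, 9), (Tai, 32, 1), (Uma, 7, 2), (Xia, 27, 2), (Xia, 5, 7)} with {(Ada, 30, 1), (Gus, 27, 8), (Kim, 16, 7), (Rae, 6, 5), (Uma, 27, 8), (Uma, 7, 2), (Wes, 26, 8)} → {(Cal, 29, 2), (Kim, 17, 3), (Ola, 21, 2), (Rae, 14, 9), (Tai, 32, 1), (Xia, 27, 2), (Xia, 5, 7)}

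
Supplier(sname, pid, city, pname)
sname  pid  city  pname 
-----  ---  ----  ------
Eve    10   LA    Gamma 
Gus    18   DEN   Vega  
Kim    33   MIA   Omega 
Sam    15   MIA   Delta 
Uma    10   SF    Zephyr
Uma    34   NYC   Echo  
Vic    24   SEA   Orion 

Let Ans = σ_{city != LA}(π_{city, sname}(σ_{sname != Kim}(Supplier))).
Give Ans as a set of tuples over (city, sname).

{(DEN, Gus), (MIA, Sam), (NYC, Uma), (SEA, Vic), (SF, Uma)}

σ[sname != Kim]: keep tuples satisfying sname != Kim → {(Eve, 10, LA, Gamma), (Gus, 18, DEN, Vega), (Sam, 15, MIA, Delta), (Uma, 10, SF, Zephyr), (Uma, 34, NYC, Echo), (Vic, 24, SEA, Orion)}
Projecting to city, sname: {(DEN, Gus), (LA, Eve), (MIA, Sam), (NYC, Uma), (SEA, Vic), (SF, Uma)}
σ[city != LA]: keep tuples satisfying city != LA → {(DEN, Gus), (MIA, Sam), (NYC, Uma), (SEA, Vic), (SF, Uma)}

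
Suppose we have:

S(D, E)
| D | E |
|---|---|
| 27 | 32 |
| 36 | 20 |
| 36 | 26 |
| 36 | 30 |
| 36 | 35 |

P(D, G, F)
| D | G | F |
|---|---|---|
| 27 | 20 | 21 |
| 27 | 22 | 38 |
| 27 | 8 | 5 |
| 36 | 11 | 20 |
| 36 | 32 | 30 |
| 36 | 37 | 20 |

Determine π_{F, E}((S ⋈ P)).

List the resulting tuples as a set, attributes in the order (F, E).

S ⋈ P (natural join on D): {(27, 32, 20, 21), (27, 32, 22, 38), (27, 32, 8, 5), (36, 20, 11, 20), (36, 20, 32, 30), (36, 20, 37, 20), (36, 26, 11, 20), (36, 26, 32, 30), (36, 26, 37, 20), (36, 30, 11, 20), (36, 30, 32, 30), (36, 30, 37, 20), (36, 35, 11, 20), (36, 35, 32, 30), (36, 35, 37, 20)}
Keep only column(s) F, E (4 duplicate(s) eliminated): {(20, 20), (20, 26), (20, 30), (20, 35), (21, 32), (30, 20), (30, 26), (30, 30), (30, 35), (38, 32), (5, 32)}

{(20, 20), (20, 26), (20, 30), (20, 35), (21, 32), (30, 20), (30, 26), (30, 30), (30, 35), (38, 32), (5, 32)}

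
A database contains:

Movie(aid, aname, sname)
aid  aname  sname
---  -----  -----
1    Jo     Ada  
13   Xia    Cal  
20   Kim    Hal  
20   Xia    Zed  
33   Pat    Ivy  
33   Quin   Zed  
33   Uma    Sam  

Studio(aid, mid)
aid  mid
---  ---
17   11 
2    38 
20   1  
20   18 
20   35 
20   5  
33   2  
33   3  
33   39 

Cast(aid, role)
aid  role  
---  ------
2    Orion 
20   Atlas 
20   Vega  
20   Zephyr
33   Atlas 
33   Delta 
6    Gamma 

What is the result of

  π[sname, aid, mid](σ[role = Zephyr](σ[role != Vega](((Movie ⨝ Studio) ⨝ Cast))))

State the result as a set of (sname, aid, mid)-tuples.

{(Hal, 20, 1), (Hal, 20, 18), (Hal, 20, 35), (Hal, 20, 5), (Zed, 20, 1), (Zed, 20, 18), (Zed, 20, 35), (Zed, 20, 5)}

Joining Movie and Studio on aid yields {(20, Kim, Hal, 1), (20, Kim, Hal, 18), (20, Kim, Hal, 35), (20, Kim, Hal, 5), (20, Xia, Zed, 1), (20, Xia, Zed, 18), (20, Xia, Zed, 35), (20, Xia, Zed, 5), (33, Pat, Ivy, 2), (33, Pat, Ivy, 3), (33, Pat, Ivy, 39), (33, Quin, Zed, 2), (33, Quin, Zed, 3), (33, Quin, Zed, 39), (33, Uma, Sam, 2), (33, Uma, Sam, 3), (33, Uma, Sam, 39)}.
Joining (Movie ⨝ Studio) and Cast on aid yields {(20, Kim, Hal, 1, Atlas), (20, Kim, Hal, 1, Vega), (20, Kim, Hal, 1, Zephyr), (20, Kim, Hal, 18, Atlas), (20, Kim, Hal, 18, Vega), (20, Kim, Hal, 18, Zephyr), (20, Kim, Hal, 35, Atlas), (20, Kim, Hal, 35, Vega), (20, Kim, Hal, 35, Zephyr), (20, Kim, Hal, 5, Atlas), (20, Kim, Hal, 5, Vega), (20, Kim, Hal, 5, Zephyr), (20, Xia, Zed, 1, Atlas), (20, Xia, Zed, 1, Vega), (20, Xia, Zed, 1, Zephyr), (20, Xia, Zed, 18, Atlas), (20, Xia, Zed, 18, Vega), (20, Xia, Zed, 18, Zephyr), (20, Xia, Zed, 35, Atlas), (20, Xia, Zed, 35, Vega), (20, Xia, Zed, 35, Zephyr), (20, Xia, Zed, 5, Atlas), (20, Xia, Zed, 5, Vega), (20, Xia, Zed, 5, Zephyr), (33, Pat, Ivy, 2, Atlas), (33, Pat, Ivy, 2, Delta), (33, Pat, Ivy, 3, Atlas), (33, Pat, Ivy, 3, Delta), (33, Pat, Ivy, 39, Atlas), (33, Pat, Ivy, 39, Delta), (33, Quin, Zed, 2, Atlas), (33, Quin, Zed, 2, Delta), (33, Quin, Zed, 3, Atlas), (33, Quin, Zed, 3, Delta), (33, Quin, Zed, 39, Atlas), (33, Quin, Zed, 39, Delta), (33, Uma, Sam, 2, Atlas), (33, Uma, Sam, 2, Delta), (33, Uma, Sam, 3, Atlas), (33, Uma, Sam, 3, Delta), (33, Uma, Sam, 39, Atlas), (33, Uma, Sam, 39, Delta)}.
Selection role != Vega: {(20, Kim, Hal, 1, Atlas), (20, Kim, Hal, 1, Zephyr), (20, Kim, Hal, 18, Atlas), (20, Kim, Hal, 18, Zephyr), (20, Kim, Hal, 35, Atlas), (20, Kim, Hal, 35, Zephyr), (20, Kim, Hal, 5, Atlas), (20, Kim, Hal, 5, Zephyr), (20, Xia, Zed, 1, Atlas), (20, Xia, Zed, 1, Zephyr), (20, Xia, Zed, 18, Atlas), (20, Xia, Zed, 18, Zephyr), (20, Xia, Zed, 35, Atlas), (20, Xia, Zed, 35, Zephyr), (20, Xia, Zed, 5, Atlas), (20, Xia, Zed, 5, Zephyr), (33, Pat, Ivy, 2, Atlas), (33, Pat, Ivy, 2, Delta), (33, Pat, Ivy, 3, Atlas), (33, Pat, Ivy, 3, Delta), (33, Pat, Ivy, 39, Atlas), (33, Pat, Ivy, 39, Delta), (33, Quin, Zed, 2, Atlas), (33, Quin, Zed, 2, Delta), (33, Quin, Zed, 3, Atlas), (33, Quin, Zed, 3, Delta), (33, Quin, Zed, 39, Atlas), (33, Quin, Zed, 39, Delta), (33, Uma, Sam, 2, Atlas), (33, Uma, Sam, 2, Delta), (33, Uma, Sam, 3, Atlas), (33, Uma, Sam, 3, Delta), (33, Uma, Sam, 39, Atlas), (33, Uma, Sam, 39, Delta)}
Selection role = Zephyr: {(20, Kim, Hal, 1, Zephyr), (20, Kim, Hal, 18, Zephyr), (20, Kim, Hal, 35, Zephyr), (20, Kim, Hal, 5, Zephyr), (20, Xia, Zed, 1, Zephyr), (20, Xia, Zed, 18, Zephyr), (20, Xia, Zed, 35, Zephyr), (20, Xia, Zed, 5, Zephyr)}
π_{sname, aid, mid} gives {(Hal, 20, 1), (Hal, 20, 18), (Hal, 20, 35), (Hal, 20, 5), (Zed, 20, 1), (Zed, 20, 18), (Zed, 20, 35), (Zed, 20, 5)}.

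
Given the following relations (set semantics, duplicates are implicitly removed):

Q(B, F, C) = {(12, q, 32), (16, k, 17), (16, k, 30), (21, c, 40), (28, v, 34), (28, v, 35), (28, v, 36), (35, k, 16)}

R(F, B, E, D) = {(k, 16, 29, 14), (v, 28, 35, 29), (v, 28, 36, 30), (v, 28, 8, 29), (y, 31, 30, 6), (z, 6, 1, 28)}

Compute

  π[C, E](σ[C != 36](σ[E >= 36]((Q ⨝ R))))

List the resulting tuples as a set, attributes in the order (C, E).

{(34, 36), (35, 36)}

Joining Q and R on B, F yields {(16, k, 17, 29, 14), (16, k, 30, 29, 14), (28, v, 34, 35, 29), (28, v, 34, 36, 30), (28, v, 34, 8, 29), (28, v, 35, 35, 29), (28, v, 35, 36, 30), (28, v, 35, 8, 29), (28, v, 36, 35, 29), (28, v, 36, 36, 30), (28, v, 36, 8, 29)}.
Filtering on E >= 36 leaves {(28, v, 34, 36, 30), (28, v, 35, 36, 30), (28, v, 36, 36, 30)}.
Filtering on C != 36 leaves {(28, v, 34, 36, 30), (28, v, 35, 36, 30)}.
π[C, E]: project onto (C, E) → {(34, 36), (35, 36)}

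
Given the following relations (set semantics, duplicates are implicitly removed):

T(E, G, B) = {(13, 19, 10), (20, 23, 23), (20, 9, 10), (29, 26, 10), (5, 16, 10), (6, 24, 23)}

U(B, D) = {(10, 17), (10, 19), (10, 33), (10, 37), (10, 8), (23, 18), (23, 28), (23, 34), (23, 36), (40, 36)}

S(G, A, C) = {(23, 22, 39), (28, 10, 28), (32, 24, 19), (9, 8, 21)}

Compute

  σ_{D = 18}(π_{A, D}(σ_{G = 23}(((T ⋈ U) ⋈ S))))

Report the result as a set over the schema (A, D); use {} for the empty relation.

{(22, 18)}

T ⋈ U (natural join on B): {(13, 19, 10, 17), (13, 19, 10, 19), (13, 19, 10, 33), (13, 19, 10, 37), (13, 19, 10, 8), (20, 23, 23, 18), (20, 23, 23, 28), (20, 23, 23, 34), (20, 23, 23, 36), (20, 9, 10, 17), (20, 9, 10, 19), (20, 9, 10, 33), (20, 9, 10, 37), (20, 9, 10, 8), (29, 26, 10, 17), (29, 26, 10, 19), (29, 26, 10, 33), (29, 26, 10, 37), (29, 26, 10, 8), (5, 16, 10, 17), (5, 16, 10, 19), (5, 16, 10, 33), (5, 16, 10, 37), (5, 16, 10, 8), (6, 24, 23, 18), (6, 24, 23, 28), (6, 24, 23, 34), (6, 24, 23, 36)}
(T ⋈ U) ⋈ S (natural join on G): {(20, 23, 23, 18, 22, 39), (20, 23, 23, 28, 22, 39), (20, 23, 23, 34, 22, 39), (20, 23, 23, 36, 22, 39), (20, 9, 10, 17, 8, 21), (20, 9, 10, 19, 8, 21), (20, 9, 10, 33, 8, 21), (20, 9, 10, 37, 8, 21), (20, 9, 10, 8, 8, 21)}
Filtering on G = 23 leaves {(20, 23, 23, 18, 22, 39), (20, 23, 23, 28, 22, 39), (20, 23, 23, 34, 22, 39), (20, 23, 23, 36, 22, 39)}.
π[A, D]: project onto (A, D) → {(22, 18), (22, 28), (22, 34), (22, 36)}
Filtering on D = 18 leaves {(22, 18)}.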